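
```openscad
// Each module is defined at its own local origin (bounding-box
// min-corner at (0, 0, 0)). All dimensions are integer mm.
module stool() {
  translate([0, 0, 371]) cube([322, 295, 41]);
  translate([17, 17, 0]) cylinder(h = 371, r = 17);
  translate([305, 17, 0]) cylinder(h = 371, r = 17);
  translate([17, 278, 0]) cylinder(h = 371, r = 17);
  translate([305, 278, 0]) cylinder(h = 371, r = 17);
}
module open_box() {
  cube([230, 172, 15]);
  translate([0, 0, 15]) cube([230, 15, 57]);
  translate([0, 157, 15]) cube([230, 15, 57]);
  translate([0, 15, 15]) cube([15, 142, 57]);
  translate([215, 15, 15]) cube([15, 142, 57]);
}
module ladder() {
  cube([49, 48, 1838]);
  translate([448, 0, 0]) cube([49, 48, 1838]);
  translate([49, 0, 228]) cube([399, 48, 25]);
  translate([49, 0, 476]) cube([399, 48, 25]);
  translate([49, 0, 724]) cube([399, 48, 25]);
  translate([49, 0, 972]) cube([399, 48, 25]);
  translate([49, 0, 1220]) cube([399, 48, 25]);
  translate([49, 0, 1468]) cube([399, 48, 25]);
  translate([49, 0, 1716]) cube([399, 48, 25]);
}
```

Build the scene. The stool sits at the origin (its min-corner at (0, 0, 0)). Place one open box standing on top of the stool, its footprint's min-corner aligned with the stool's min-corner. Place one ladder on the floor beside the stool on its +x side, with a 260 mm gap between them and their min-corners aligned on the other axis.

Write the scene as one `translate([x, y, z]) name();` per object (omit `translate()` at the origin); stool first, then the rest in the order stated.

stool();
translate([0, 0, 412]) open_box();
translate([582, 0, 0]) ladder();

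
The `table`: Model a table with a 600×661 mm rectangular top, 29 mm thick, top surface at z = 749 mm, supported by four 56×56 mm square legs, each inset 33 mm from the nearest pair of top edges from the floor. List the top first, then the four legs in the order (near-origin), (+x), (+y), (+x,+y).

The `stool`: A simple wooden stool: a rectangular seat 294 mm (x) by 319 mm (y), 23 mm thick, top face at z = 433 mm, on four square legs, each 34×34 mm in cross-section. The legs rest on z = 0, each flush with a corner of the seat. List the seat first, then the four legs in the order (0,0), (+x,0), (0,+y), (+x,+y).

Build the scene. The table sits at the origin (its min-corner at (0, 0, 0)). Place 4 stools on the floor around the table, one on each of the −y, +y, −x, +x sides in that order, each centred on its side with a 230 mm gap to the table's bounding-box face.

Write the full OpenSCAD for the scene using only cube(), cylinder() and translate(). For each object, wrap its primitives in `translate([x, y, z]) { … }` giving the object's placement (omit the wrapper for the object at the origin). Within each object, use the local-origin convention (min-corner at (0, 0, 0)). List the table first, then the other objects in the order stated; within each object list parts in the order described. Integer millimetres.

translate([0, 0, 720]) cube([600, 661, 29]);
translate([33, 33, 0]) cube([56, 56, 720]);
translate([511, 33, 0]) cube([56, 56, 720]);
translate([33, 572, 0]) cube([56, 56, 720]);
translate([511, 572, 0]) cube([56, 56, 720]);
translate([153, -549, 0]) {
  translate([0, 0, 410]) cube([294, 319, 23]);
  cube([34, 34, 410]);
  translate([260, 0, 0]) cube([34, 34, 410]);
  translate([0, 285, 0]) cube([34, 34, 410]);
  translate([260, 285, 0]) cube([34, 34, 410]);
}
translate([153, 891, 0]) {
  translate([0, 0, 410]) cube([294, 319, 23]);
  cube([34, 34, 410]);
  translate([260, 0, 0]) cube([34, 34, 410]);
  translate([0, 285, 0]) cube([34, 34, 410]);
  translate([260, 285, 0]) cube([34, 34, 410]);
}
translate([-524, 171, 0]) {
  translate([0, 0, 410]) cube([294, 319, 23]);
  cube([34, 34, 410]);
  translate([260, 0, 0]) cube([34, 34, 410]);
  translate([0, 285, 0]) cube([34, 34, 410]);
  translate([260, 285, 0]) cube([34, 34, 410]);
}
translate([830, 171, 0]) {
  translate([0, 0, 410]) cube([294, 319, 23]);
  cube([34, 34, 410]);
  translate([260, 0, 0]) cube([34, 34, 410]);
  translate([0, 285, 0]) cube([34, 34, 410]);
  translate([260, 285, 0]) cube([34, 34, 410]);
}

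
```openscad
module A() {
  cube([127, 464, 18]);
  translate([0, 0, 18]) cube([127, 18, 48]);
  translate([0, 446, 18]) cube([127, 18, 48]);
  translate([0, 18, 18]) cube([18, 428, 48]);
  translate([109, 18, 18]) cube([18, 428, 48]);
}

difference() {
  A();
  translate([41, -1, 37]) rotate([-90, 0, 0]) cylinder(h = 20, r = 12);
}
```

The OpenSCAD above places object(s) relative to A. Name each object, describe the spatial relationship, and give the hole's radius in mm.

A is an open box. The open box has a circular hole through its front wall. The hole's radius is 12 mm.

The subtracted cylinder has r = 12 mm.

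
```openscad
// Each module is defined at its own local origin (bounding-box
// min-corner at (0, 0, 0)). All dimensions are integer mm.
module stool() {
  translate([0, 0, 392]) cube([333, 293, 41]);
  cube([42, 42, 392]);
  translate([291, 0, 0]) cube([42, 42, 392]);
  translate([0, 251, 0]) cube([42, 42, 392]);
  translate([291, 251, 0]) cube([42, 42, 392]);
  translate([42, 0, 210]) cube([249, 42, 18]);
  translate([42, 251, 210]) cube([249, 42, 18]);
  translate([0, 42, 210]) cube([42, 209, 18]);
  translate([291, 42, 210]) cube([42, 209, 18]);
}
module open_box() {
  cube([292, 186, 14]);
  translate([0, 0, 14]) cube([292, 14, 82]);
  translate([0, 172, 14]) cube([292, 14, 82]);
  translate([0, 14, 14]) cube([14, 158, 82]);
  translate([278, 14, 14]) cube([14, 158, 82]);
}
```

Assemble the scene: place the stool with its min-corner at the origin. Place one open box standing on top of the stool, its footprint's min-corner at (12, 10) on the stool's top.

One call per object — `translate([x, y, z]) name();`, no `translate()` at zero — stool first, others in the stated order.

stool();
translate([12, 10, 433]) open_box();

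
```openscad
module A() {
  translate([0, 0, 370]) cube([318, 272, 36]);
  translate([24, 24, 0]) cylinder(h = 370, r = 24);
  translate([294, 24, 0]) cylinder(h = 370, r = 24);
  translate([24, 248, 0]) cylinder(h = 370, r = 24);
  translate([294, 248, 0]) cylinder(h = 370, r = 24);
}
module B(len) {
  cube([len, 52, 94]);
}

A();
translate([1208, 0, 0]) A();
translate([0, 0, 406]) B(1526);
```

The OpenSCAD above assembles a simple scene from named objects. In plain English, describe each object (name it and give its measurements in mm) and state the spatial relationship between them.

A is a four-legged stool. The seat is 318×272 mm, 36 mm thick, top at z = 406 mm. It stands on four round legs, each 48 mm in diameter, from z = 0 to the seat underside, each leg's axis is inset half a diameter from the nearest pair of seat edges (so the leg's bounding box is flush with the corner).

B is a rectangular beam 1526 mm long (x), 52 mm deep (y), 94 mm thick (z).

The beam spans the tops of two stools placed 890 mm apart, resting at z = 406 mm.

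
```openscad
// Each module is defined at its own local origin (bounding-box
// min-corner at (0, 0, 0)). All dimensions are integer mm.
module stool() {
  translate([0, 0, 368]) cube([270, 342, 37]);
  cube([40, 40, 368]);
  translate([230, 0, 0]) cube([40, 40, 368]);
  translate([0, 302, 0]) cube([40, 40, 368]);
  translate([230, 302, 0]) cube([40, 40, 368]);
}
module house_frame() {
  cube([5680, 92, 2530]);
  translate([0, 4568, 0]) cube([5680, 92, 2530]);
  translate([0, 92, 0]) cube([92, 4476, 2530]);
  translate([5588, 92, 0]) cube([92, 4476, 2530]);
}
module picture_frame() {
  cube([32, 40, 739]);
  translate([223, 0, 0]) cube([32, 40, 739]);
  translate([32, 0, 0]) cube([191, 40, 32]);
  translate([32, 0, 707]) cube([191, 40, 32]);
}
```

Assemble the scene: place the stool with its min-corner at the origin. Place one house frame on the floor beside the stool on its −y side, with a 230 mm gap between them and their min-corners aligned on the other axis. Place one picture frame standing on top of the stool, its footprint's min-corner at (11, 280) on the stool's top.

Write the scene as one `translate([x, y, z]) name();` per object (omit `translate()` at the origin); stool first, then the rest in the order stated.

stool();
translate([0, -4890, 0]) house_frame();
translate([11, 280, 405]) picture_frame();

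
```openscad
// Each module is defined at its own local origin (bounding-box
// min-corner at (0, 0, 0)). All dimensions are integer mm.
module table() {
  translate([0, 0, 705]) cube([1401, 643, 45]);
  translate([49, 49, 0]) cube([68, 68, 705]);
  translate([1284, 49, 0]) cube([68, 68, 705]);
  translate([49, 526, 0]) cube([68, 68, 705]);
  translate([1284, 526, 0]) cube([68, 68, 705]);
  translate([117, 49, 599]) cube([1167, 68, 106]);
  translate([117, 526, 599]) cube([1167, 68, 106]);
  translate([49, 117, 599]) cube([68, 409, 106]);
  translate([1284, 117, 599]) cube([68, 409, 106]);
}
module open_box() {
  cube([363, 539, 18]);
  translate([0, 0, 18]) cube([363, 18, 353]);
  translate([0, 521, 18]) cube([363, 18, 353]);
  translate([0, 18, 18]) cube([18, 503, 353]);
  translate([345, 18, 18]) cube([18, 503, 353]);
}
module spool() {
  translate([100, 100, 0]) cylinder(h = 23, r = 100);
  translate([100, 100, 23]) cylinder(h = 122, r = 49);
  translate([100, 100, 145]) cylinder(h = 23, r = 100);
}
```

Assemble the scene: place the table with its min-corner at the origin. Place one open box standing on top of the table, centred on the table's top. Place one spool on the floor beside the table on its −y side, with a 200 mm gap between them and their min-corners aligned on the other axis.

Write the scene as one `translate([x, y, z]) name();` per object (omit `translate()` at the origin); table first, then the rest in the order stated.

table();
translate([519, 52, 750]) open_box();
translate([0, -400, 0]) spool();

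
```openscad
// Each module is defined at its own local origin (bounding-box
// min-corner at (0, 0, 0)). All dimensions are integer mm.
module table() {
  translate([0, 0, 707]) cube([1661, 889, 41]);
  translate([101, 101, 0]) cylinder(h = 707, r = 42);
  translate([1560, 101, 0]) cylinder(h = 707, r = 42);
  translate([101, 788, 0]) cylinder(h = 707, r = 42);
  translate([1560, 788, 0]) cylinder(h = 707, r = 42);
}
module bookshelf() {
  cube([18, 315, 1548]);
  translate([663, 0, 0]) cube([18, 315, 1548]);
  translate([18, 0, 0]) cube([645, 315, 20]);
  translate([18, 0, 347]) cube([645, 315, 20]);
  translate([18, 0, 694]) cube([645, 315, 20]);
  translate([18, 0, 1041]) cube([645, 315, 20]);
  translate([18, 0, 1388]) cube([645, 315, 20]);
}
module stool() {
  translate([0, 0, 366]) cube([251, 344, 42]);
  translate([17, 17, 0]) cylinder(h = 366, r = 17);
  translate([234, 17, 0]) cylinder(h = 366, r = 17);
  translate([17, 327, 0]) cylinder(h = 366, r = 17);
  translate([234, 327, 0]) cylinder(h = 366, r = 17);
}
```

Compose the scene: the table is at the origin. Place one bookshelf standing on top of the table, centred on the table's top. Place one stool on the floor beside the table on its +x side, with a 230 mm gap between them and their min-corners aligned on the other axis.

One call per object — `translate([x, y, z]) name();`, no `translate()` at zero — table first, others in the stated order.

table();
translate([490, 287, 748]) bookshelf();
translate([1891, 0, 0]) stool();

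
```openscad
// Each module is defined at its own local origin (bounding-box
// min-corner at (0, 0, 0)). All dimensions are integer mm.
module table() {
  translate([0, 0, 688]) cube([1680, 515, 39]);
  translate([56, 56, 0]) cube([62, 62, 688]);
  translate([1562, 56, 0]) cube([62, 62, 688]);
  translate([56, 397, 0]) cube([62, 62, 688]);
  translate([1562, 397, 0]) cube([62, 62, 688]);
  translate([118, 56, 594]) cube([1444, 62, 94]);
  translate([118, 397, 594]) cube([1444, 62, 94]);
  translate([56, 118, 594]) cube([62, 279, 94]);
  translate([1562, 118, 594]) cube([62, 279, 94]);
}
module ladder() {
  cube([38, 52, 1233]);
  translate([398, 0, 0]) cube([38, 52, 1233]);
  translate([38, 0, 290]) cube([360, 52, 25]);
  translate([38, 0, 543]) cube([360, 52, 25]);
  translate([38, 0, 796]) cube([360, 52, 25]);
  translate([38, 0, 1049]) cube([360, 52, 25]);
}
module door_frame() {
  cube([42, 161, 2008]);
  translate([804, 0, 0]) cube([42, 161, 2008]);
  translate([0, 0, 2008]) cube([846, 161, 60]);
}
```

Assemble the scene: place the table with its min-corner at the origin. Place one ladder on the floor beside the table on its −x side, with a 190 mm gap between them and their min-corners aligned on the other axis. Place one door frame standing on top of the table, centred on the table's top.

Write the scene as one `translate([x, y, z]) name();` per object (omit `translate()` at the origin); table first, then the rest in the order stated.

table();
translate([-626, 0, 0]) ladder();
translate([417, 177, 727]) door_frame();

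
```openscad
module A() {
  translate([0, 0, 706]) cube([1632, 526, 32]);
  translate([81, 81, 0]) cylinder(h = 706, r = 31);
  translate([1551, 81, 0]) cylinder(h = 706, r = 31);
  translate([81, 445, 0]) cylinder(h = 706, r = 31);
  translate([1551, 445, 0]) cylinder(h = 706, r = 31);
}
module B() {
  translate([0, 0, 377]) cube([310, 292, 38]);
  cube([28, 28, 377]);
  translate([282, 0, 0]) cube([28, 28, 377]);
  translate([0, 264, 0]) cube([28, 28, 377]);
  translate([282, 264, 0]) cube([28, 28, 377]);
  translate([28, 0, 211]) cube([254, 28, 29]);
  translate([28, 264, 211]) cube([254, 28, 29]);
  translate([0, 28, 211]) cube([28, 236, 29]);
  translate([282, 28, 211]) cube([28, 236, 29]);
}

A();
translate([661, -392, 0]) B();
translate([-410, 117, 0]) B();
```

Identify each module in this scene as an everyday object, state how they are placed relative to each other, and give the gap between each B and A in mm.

A is a table. B is a stool. Two stools sit around the table at the −y, −x sides. The gap between each stool and the table is 100 mm.

Each stool's nearest face is 100 mm from the table's bounding box.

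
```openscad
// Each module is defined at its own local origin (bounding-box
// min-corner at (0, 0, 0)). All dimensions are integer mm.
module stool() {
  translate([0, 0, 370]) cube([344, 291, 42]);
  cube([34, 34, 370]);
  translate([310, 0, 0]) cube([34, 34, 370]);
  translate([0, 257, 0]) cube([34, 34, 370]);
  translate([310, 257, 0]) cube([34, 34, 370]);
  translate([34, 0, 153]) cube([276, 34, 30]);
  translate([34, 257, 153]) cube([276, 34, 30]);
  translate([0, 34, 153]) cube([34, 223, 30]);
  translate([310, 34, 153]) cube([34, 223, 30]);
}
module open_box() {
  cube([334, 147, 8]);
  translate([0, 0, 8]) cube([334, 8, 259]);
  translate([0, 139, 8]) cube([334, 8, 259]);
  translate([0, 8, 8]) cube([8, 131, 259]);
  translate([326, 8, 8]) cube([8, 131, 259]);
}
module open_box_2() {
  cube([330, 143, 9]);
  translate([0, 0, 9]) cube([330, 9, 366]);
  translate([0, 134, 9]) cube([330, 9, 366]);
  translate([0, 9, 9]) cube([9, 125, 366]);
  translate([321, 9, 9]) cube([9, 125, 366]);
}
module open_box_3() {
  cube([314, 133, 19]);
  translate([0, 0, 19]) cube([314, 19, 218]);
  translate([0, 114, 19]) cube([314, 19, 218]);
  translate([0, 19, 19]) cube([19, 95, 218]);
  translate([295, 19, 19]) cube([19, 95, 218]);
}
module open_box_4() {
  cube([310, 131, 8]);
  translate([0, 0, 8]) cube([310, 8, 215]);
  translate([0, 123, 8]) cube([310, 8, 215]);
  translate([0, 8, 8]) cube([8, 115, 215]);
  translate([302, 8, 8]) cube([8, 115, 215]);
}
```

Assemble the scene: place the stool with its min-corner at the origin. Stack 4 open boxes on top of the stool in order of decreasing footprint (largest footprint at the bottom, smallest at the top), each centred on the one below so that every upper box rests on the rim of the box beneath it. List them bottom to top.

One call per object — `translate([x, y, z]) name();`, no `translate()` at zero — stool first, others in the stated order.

stool();
translate([5, 72, 412]) open_box();
translate([7, 74, 679]) open_box_2();
translate([15, 79, 1054]) open_box_3();
translate([17, 80, 1291]) open_box_4();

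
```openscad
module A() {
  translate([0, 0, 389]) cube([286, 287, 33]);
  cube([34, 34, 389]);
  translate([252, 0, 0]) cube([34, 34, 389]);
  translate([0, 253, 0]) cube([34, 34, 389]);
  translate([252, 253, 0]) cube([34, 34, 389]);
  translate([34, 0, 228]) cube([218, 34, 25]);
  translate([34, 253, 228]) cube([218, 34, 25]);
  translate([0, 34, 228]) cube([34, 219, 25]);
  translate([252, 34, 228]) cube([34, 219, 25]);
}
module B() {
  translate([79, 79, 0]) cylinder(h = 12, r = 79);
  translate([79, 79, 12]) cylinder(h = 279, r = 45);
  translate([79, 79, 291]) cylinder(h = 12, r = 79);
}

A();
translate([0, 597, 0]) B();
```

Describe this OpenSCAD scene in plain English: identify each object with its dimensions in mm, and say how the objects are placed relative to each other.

A is a simple wooden stool: a rectangular seat 286 mm (x) by 287 mm (y), 33 mm thick, top face at z = 422 mm, on four square legs, each 34×34 mm in cross-section. The legs rest on z = 0, each flush with a corner of the seat. Four stretchers, 34 mm wide and 25 mm tall, connect adjacent legs with their undersides at z = 228 mm, each running between the inner faces of the legs it joins and aligned with the legs' outer faces on the other axis.

B is a spool: two coaxial disc flanges of radius 79 mm and thickness 12 mm, joined by a core cylinder of radius 45 mm and height 279 mm. The lower flange rests on z = 0 and the three cylinders share a vertical axis.

The spool is on the floor beside the stool on its +y side.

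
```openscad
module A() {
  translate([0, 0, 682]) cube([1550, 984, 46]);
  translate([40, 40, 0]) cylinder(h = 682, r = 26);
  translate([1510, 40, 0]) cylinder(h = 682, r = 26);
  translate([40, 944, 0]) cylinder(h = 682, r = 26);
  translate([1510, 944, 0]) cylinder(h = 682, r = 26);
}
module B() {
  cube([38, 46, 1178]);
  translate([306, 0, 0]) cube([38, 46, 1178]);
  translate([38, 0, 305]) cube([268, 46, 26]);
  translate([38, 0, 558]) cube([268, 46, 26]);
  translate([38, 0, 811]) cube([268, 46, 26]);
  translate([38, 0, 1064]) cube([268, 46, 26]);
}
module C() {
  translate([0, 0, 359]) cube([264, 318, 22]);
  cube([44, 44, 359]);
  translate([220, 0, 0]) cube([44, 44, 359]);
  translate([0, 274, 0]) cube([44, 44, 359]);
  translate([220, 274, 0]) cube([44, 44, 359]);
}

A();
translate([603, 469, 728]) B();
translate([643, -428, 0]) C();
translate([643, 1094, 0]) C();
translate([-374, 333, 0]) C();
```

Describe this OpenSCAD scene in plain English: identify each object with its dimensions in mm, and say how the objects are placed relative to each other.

A is a table: top 1550 mm (x) × 984 mm (y), 46 mm thick, upper face at z = 728 mm, on four round legs of 52 mm diameter, each leg's bounding box inset 14 mm from the nearest pair of top edges, running from z = 0 to the bottom of the top.

B is a straight ladder. Two 38×46 mm vertical rails, 1178 mm tall, stand 344 mm apart (outside-to-outside) with their front faces coplanar on the −y side. 4 rungs, each 46 mm deep and 26 mm tall, span between the inner faces of the rails, front faces flush with the rails. The lowest rung's underside is at z = 305 mm and rungs are spaced 253 mm apart (underside to underside).

C is a simple wooden stool: a rectangular seat 264 mm (x) by 318 mm (y), 22 mm thick, top face at z = 381 mm, on four square legs, each 44×44 mm in cross-section. The legs rest on z = 0, each flush with a corner of the seat.

The ladder is on top of the table, centred. Three stools sit around the table at the −y, +y, −x sides.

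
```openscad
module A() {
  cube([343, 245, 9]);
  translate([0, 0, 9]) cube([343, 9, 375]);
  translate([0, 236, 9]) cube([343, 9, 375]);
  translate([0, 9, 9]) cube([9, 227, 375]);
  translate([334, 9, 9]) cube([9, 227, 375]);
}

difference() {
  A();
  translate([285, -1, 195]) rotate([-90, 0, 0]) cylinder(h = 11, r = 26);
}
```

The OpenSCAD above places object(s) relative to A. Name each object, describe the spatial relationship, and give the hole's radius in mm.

A is an open box. The open box has a circular hole through its front wall. The hole's radius is 26 mm.

The subtracted cylinder has r = 26 mm.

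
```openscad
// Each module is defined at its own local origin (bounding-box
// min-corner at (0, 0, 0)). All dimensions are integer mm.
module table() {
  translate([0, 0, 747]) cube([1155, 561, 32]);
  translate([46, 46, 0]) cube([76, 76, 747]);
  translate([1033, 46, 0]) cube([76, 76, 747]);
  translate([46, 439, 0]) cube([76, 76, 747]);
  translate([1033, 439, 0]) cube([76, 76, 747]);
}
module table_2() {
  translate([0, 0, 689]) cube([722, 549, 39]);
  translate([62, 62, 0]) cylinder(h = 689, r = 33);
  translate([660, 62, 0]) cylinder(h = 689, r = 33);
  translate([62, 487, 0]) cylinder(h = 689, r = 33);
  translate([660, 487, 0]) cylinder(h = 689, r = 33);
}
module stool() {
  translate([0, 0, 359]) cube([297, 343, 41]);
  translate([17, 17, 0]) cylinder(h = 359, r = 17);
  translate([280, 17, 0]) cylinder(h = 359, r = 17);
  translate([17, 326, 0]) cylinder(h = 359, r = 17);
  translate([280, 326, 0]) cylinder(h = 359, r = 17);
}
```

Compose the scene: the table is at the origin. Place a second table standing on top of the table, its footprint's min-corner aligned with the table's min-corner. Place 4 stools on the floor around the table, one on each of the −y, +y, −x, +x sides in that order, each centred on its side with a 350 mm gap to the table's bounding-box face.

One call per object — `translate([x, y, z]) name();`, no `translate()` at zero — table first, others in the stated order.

table();
translate([0, 0, 779]) table_2();
translate([429, -693, 0]) stool();
translate([429, 911, 0]) stool();
translate([-647, 109, 0]) stool();
translate([1505, 109, 0]) stool();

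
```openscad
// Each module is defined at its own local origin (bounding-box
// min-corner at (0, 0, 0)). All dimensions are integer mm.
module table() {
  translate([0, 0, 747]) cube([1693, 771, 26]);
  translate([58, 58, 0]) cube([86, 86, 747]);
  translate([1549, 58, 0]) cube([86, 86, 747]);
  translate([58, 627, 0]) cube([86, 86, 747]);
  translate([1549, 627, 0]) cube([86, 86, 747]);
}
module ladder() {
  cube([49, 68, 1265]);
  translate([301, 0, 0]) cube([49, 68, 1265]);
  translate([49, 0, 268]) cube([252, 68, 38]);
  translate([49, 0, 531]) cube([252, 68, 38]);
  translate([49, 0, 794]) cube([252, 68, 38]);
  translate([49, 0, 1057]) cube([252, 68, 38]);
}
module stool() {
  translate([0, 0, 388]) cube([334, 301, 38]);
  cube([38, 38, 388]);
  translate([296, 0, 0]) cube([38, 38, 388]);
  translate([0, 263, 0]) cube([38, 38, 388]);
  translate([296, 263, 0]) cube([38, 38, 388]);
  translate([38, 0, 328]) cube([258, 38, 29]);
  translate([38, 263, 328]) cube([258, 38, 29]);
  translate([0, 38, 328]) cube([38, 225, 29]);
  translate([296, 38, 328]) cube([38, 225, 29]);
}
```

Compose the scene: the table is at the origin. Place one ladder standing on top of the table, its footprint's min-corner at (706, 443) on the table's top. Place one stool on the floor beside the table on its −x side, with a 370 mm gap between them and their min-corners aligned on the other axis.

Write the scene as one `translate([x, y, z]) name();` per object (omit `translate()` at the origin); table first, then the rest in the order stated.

table();
translate([706, 443, 773]) ladder();
translate([-704, 0, 0]) stool();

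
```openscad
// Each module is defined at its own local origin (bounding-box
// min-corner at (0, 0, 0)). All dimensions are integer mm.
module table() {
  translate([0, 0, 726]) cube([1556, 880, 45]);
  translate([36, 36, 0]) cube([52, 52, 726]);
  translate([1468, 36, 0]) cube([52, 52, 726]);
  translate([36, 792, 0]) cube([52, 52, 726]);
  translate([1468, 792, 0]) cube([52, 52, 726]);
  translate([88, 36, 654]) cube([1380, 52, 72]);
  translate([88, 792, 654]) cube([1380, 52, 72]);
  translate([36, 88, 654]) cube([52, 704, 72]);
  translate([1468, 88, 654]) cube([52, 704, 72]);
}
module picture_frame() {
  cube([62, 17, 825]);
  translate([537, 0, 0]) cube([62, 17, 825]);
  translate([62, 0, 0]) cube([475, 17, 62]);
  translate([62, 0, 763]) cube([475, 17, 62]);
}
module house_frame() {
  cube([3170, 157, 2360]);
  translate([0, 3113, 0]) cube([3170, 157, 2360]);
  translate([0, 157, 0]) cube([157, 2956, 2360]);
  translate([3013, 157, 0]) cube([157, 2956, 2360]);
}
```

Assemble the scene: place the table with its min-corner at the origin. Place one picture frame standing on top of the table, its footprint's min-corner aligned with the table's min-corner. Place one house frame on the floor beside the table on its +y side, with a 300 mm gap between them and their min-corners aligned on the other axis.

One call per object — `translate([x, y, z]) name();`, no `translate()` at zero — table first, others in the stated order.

table();
translate([0, 0, 771]) picture_frame();
translate([0, 1180, 0]) house_frame();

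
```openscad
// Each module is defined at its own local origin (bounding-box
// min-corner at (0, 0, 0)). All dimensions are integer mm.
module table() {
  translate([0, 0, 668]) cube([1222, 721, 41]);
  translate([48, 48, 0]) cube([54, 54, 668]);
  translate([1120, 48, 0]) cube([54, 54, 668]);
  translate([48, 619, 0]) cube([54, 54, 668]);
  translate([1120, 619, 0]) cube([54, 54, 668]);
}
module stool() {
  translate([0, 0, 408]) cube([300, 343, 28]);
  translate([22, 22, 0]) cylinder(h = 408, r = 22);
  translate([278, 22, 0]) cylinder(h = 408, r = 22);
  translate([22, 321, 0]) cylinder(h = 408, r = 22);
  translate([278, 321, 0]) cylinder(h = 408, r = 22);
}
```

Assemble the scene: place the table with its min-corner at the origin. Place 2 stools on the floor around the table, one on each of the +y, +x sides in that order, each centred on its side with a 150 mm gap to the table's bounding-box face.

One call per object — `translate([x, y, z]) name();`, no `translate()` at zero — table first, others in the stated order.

table();
translate([461, 871, 0]) stool();
translate([1372, 189, 0]) stool();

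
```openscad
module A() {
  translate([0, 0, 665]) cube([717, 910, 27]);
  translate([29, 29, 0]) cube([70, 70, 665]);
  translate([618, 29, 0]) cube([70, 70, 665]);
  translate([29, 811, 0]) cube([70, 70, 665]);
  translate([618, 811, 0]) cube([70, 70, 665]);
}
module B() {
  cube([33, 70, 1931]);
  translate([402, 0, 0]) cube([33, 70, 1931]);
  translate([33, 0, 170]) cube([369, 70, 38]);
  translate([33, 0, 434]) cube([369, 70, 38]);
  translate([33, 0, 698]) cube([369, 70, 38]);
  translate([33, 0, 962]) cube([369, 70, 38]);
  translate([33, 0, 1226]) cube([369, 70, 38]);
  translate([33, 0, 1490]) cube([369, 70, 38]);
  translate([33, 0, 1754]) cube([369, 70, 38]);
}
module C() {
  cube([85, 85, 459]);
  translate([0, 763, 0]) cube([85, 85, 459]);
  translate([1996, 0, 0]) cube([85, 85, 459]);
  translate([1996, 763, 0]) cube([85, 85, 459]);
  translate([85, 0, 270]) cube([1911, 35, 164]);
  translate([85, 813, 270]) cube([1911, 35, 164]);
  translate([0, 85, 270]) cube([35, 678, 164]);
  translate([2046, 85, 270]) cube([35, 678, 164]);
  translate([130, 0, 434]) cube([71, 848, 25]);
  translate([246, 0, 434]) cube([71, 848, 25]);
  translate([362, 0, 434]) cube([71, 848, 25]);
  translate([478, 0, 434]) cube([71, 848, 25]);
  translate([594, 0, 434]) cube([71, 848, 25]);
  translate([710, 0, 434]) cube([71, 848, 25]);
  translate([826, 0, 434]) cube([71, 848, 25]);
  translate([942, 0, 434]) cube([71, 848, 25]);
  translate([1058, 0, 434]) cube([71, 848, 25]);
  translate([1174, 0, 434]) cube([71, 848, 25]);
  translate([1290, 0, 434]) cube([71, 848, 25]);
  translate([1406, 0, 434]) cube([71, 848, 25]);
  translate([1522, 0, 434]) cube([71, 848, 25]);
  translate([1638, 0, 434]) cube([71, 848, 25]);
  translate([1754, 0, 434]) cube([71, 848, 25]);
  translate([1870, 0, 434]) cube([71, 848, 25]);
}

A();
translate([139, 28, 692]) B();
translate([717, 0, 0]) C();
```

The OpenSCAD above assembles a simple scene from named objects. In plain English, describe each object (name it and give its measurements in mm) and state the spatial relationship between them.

A is a rectangular dining table. The top is 717×910×27 mm with its upper surface at z = 692 mm. It stands on four 70×70 mm square legs, each inset 29 mm from the nearest pair of top edges, running from the floor to the underside of the top.

B is a straight ladder. Two 33×70 mm vertical rails, 1931 mm tall, stand 435 mm apart (outside-to-outside) with their front faces coplanar on the −y side. 7 rungs, each 70 mm deep and 38 mm tall, span between the inner faces of the rails, front faces flush with the rails. The lowest rung's underside is at z = 170 mm and rungs are spaced 264 mm apart (underside to underside).

C is a bed frame 2081 mm long (x) by 848 mm wide (y). Four 85×85 mm corner posts, 459 mm tall, at the corners of the footprint. Four rails of 35 mm thickness and 164 mm height run between adjacent posts with their undersides at z = 270 mm, their outer faces flush with the outside of the frame (the two x-running rails run between the posts' inner faces; the two y-running rails run between the posts' inner faces). 16 slats, each 71 mm wide (x) and 25 mm thick, lie across the top of the two x-running rails, running the full 848 mm width of the frame in y; the slats are evenly spaced along x between the inner faces of the end posts with equal gaps (rounded down to the nearest mm) at the −x end and between each pair — any rounding remainder accumulates at the +x end.

The ladder is on top of the table. The bed frame is against the table's +x side, with their −y faces flush.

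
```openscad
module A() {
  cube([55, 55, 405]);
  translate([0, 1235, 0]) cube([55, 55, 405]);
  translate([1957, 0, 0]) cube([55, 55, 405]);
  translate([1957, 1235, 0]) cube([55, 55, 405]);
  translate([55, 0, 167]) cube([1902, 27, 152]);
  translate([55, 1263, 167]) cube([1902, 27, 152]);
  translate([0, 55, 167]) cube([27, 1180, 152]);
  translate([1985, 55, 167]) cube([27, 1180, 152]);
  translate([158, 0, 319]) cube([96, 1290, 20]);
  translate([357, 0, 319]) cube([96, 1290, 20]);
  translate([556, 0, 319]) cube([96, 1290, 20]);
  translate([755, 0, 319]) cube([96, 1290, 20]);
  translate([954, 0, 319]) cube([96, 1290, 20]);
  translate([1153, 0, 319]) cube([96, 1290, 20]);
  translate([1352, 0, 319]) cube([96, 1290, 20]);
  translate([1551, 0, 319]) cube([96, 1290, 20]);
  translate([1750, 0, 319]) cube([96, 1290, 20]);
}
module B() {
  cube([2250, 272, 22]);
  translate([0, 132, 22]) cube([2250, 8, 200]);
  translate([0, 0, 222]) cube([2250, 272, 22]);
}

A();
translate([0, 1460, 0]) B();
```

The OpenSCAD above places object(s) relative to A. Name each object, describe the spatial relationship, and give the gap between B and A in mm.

A is a bed frame. B is an I-beam. The I-beam is on the floor beside the bed frame on its +y side. The gap between the I-beam and the bed frame is 170 mm.

The I-beam's nearest face is 170 mm from the bed frame's +y face.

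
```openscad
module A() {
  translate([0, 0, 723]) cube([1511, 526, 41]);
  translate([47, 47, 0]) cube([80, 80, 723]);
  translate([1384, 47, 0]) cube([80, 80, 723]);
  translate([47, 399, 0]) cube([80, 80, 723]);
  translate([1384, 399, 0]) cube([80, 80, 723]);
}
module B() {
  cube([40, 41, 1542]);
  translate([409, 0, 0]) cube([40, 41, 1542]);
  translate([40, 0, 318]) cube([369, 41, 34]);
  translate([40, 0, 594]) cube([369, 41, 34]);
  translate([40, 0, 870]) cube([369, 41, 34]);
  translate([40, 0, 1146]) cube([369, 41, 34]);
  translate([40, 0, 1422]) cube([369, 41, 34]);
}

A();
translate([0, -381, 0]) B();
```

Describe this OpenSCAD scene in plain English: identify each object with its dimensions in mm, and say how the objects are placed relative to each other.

A is a rectangular dining table. The top is 1511×526×41 mm with its upper surface at z = 764 mm. It stands on four 80×80 mm square legs, each inset 47 mm from the nearest pair of top edges, running from the floor to the underside of the top.

B is a straight ladder. Two 40×41 mm vertical rails, 1542 mm tall, stand 449 mm apart (outside-to-outside) with their front faces coplanar on the −y side. 5 rungs, each 41 mm deep and 34 mm tall, span between the inner faces of the rails, front faces flush with the rails. The lowest rung's underside is at z = 318 mm and rungs are spaced 276 mm apart (underside to underside).

The ladder is on the floor beside the table on its −y side.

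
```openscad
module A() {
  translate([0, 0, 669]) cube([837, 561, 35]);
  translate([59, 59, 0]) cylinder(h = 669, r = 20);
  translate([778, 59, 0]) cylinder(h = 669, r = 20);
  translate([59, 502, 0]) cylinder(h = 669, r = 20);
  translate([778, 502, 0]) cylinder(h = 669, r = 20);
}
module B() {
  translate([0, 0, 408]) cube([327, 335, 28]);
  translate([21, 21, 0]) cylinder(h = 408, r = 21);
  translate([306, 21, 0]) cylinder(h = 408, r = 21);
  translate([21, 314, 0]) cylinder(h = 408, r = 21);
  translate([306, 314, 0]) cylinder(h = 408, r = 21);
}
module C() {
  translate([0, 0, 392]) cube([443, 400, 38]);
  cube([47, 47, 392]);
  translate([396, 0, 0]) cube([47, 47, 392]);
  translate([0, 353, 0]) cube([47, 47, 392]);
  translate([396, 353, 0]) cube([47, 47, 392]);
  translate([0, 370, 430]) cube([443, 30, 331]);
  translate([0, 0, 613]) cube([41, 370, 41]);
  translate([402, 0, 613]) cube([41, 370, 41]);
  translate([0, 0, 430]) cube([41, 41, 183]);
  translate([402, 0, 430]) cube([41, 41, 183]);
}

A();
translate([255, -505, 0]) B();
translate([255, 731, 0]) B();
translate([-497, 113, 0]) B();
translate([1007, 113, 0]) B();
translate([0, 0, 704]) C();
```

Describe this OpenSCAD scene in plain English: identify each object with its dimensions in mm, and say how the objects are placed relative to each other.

A is a table with a 837×561 mm rectangular top, 35 mm thick, top surface at z = 704 mm, supported by four round legs of 40 mm diameter, each leg's bounding box inset 39 mm from the nearest pair of top edges, running from the floor.

B is a four-legged stool. The seat is a 327×335×28 mm slab whose top surface is at z = 436 mm; four round legs, each 42 mm in diameter, run from the floor (z = 0) to the underside of the seat, each leg's axis is inset half a diameter from the nearest pair of seat edges (so the leg's bounding box is flush with the corner).

C is a chair: 443×400 mm seat, 38 mm thick, top at z = 430 mm, on four 47 mm square corner legs flush with the seat edges. A 30 mm thick backrest slab spans the full seat width, extending 331 mm above the seat top, its back face flush with the seat's +y edge. Two armrests of 41×41 mm section run along each side from the seat's front edge to the front of the backrest, top faces 224 mm above the seat top and outer faces flush with the seat's x-edges; a 41×41 mm post under the front of each armrest stands on the seat at the front corner.

Four stools sit around the table at the −y, +y, −x, +x sides. The chair is on top of the table.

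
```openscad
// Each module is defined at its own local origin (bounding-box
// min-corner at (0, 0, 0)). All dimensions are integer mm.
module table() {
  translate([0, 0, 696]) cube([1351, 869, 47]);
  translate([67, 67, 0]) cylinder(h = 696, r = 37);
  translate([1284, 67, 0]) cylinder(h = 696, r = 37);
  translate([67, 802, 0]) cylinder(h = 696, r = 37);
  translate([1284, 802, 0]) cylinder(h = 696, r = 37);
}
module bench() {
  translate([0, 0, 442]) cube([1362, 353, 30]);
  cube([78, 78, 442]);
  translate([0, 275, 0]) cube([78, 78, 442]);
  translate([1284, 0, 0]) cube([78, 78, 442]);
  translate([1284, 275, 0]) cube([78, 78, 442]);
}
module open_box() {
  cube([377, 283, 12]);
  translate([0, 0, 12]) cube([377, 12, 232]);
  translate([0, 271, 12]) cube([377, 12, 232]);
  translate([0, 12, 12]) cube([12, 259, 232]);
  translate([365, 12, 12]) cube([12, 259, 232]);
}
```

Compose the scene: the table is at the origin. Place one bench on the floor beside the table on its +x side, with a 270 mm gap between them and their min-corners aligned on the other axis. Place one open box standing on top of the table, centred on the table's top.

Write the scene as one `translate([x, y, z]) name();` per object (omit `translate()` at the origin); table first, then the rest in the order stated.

table();
translate([1621, 0, 0]) bench();
translate([487, 293, 743]) open_box();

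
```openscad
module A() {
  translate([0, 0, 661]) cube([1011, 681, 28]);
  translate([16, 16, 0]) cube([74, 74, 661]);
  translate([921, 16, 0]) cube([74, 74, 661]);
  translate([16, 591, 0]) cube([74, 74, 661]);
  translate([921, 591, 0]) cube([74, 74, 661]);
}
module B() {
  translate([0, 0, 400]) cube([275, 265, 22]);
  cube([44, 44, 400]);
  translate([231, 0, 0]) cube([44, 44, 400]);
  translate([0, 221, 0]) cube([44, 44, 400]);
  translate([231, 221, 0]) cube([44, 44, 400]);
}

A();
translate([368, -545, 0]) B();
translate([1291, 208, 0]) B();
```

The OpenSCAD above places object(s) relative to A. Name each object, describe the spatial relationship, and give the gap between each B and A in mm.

Each stool's nearest face is 280 mm from the table's bounding box.

A is a table. B is a stool. Two stools sit around the table at the −y, +x sides. The gap between each stool and the table is 280 mm.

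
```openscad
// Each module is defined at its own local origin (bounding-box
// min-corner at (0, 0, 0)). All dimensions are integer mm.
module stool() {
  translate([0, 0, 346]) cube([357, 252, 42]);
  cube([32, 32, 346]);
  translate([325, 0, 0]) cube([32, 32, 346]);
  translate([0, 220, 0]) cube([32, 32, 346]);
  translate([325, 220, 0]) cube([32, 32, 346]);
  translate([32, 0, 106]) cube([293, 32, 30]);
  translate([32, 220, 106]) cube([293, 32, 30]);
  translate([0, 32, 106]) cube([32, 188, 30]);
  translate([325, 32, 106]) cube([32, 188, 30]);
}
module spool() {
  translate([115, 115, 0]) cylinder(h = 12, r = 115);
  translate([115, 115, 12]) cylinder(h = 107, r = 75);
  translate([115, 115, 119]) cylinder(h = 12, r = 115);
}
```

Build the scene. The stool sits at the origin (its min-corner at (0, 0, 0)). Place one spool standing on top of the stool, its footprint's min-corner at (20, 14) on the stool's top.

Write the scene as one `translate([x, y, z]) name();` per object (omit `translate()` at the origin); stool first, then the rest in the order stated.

stool();
translate([20, 14, 388]) spool();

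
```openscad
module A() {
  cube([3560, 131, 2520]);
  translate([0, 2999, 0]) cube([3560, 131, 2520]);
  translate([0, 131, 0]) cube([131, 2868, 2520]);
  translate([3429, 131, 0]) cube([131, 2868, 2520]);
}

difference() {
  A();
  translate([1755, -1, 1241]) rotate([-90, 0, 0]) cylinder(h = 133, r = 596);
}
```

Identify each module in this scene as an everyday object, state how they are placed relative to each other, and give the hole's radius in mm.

The subtracted cylinder has r = 596 mm.

A is a house frame. The house frame has a circular hole through its front wall. The hole's radius is 596 mm.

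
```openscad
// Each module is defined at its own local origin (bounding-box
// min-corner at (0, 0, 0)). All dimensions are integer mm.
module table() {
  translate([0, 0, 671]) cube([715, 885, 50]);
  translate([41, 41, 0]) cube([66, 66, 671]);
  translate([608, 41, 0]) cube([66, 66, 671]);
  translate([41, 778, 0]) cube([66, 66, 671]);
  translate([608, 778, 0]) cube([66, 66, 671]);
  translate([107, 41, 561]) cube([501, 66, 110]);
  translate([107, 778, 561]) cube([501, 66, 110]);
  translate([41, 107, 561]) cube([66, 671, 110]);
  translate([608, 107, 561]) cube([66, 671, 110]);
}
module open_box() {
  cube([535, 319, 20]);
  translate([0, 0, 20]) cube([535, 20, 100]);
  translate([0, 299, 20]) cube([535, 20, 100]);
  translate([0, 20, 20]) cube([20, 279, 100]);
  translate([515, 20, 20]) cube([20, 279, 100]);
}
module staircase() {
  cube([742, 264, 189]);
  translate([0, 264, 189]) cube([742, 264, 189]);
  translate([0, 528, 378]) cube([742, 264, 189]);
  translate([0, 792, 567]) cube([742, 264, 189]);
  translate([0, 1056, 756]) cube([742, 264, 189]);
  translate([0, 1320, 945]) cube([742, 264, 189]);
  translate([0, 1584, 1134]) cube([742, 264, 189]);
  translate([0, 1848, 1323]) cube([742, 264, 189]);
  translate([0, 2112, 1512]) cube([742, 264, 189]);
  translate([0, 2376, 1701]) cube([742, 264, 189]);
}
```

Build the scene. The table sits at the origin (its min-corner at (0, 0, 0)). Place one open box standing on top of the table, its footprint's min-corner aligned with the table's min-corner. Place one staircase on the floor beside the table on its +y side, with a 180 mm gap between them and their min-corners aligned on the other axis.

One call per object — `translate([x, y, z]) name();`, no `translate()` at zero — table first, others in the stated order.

table();
translate([0, 0, 721]) open_box();
translate([0, 1065, 0]) staircase();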